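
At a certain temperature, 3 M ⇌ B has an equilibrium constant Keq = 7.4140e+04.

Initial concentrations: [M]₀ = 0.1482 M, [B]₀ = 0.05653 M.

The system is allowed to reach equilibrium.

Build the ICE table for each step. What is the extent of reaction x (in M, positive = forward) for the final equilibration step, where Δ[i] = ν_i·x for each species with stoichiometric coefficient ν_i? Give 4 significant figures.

x = 0.04569 M

Q₀ = 17.37 vs Keq = 7.4140e+04 ⇒ Q<K, forward
Step 1:
                  M         B
  I          0.1482   0.05653
  C         -0.1371   0.04569
  E         0.01113    0.1022
  solve Keq expr → x = 0.04569; check Q = 7.4140e+04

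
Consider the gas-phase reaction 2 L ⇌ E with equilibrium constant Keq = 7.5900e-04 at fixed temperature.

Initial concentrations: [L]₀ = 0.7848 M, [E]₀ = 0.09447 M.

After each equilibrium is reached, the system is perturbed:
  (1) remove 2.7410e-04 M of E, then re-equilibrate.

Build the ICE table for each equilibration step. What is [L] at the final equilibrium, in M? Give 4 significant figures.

Q₀ = 0.1534 vs Keq = 7.5900e-04 ⇒ Q>K, reverse
Step 1:
                  L         E
  Initial    0.7848   0.09447
  Change     0.1875  -0.09375
  Equil      0.9723 7.1754e-04
  solve Keq expr → x = -0.09375; check Q = 7.5900e-04
Then remove 2.7410e-04 M of E.
Step 2:
                  L         E
  Initial    0.9723 4.4344e-04
  Change  -5.4659e-04 2.7329e-04
  Equil      0.9718 7.1673e-04
  solve Keq expr → x = 2.7329e-04; check Q = 7.5900e-04

[L]_eq = 0.9718 M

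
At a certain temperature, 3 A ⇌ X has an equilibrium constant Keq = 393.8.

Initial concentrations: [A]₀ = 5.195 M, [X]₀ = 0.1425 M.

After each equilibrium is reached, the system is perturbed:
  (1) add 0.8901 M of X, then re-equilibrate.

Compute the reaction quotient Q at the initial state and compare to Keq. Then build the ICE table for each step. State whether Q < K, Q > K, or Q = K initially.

Q₀ = 0.001016 vs Keq = 393.8 ⇒ Q<K, forward
Step 1:
                    A           X
  I             5.195      0.1425
  C            -5.028       1.676
  E            0.1665       1.819
  solve Keq expr → x = 1.676; check Q = 393.8
Then add 0.8901 M of X.
Step 2:
                    A           X
  I            0.1665       2.709
  C           0.02347   -0.007822
  E              0.19       2.701
  solve Keq expr → x = -0.007822; check Q = 393.8

Q₀ = 0.001016; Q < K (proceeds forward)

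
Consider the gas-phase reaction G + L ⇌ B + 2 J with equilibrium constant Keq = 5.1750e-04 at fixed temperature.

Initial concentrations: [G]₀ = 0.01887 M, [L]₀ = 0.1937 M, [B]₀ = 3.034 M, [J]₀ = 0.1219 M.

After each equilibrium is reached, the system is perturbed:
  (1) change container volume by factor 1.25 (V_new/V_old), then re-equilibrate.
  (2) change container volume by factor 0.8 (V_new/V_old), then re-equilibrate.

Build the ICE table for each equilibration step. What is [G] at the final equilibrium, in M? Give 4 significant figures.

[G]_eq = 0.07889 M

Q₀ = 12.33 vs Keq = 5.1750e-04 ⇒ Q>K, reverse
Step 1:
                   G          L          B          J
  I          0.01887     0.1937      3.034     0.1219
  C          0.06002    0.06002   -0.06002      -0.12
  E          0.07889     0.2537      2.974   0.001866
  solve Keq expr → x = -0.06002; check Q = 5.1750e-04
Then change container volume by factor 1.25 (V_new/V_old).
Step 2:
                   G          L          B          J
  I          0.06311      0.203      2.379   0.001493
  C       -8.7339e-05 -8.7339e-05 8.7339e-05 1.7468e-04
  E          0.06302     0.2029      2.379   0.001668
  solve Keq expr → x = 8.7339e-05; check Q = 5.1750e-04
Then change container volume by factor 0.8 (V_new/V_old).
Step 3:
                   G          L          B          J
  I          0.07878     0.2536      2.974   0.002085
  C       1.0917e-04 1.0917e-04 -1.0917e-04 -2.1835e-04
  E          0.07889     0.2537      2.974   0.001866
  solve Keq expr → x = -1.0917e-04; check Q = 5.1750e-04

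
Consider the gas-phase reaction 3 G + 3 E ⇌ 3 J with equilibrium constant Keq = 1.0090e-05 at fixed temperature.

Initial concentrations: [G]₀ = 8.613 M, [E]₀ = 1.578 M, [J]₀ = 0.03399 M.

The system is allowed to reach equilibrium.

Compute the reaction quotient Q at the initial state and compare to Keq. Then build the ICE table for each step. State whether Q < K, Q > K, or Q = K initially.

Q₀ = 1.5641e-08 vs Keq = 1.0090e-05 ⇒ Q<K, forward
Step 1:
                  G         E         J
  init        8.613     1.578   0.03399
  Δ         -0.2136   -0.2136    0.2136
  eq          8.399     1.364    0.2476
  solve Keq expr → x = 0.07121; check Q = 1.0090e-05

Q₀ = 1.5641e-08; Q < K (proceeds forward)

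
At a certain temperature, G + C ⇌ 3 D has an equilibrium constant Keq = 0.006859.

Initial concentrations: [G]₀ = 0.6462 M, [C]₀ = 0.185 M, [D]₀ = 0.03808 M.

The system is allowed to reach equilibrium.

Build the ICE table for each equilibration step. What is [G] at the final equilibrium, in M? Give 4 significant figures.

Q₀ = 4.6190e-04 vs Keq = 0.006859 ⇒ Q<K, forward
Step 1:
                   G          C          D
  Initial     0.6462      0.185    0.03808
  Change    -0.01723   -0.01723     0.0517
  Equil        0.629     0.1678    0.08978
  solve Keq expr → x = 0.01723; check Q = 0.006859

[G]_eq = 0.629 M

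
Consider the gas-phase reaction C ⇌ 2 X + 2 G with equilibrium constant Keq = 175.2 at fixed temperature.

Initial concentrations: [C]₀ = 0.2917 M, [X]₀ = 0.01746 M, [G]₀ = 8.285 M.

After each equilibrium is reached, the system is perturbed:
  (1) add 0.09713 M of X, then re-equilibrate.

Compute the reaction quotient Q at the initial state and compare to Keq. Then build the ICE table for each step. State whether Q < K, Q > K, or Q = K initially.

Q₀ = 0.07174; Q < K (proceeds forward)

Q₀ = 0.07174 vs Keq = 175.2 ⇒ Q<K, forward
Step 1:
                    C           X           G
  init         0.2917     0.01746       8.285
  Δ           -0.2094      0.4188      0.4188
  eq           0.0823      0.4363       8.704
  solve Keq expr → x = 0.2094; check Q = 175.2
Then add 0.09713 M of X.
Step 2:
                    C           X           G
  init         0.0823      0.5334       8.704
  Δ           0.02106    -0.04211    -0.04211
  eq           0.1034      0.4913       8.662
  solve Keq expr → x = -0.02106; check Q = 175.2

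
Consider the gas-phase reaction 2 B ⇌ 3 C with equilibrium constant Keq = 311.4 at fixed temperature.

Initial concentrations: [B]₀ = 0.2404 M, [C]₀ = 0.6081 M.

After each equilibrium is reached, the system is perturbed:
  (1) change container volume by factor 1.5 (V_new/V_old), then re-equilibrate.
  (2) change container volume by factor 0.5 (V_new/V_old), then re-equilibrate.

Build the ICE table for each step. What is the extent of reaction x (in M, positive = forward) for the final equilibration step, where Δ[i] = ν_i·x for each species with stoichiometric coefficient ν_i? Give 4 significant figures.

Q₀ = 3.891 vs Keq = 311.4 ⇒ Q<K, forward
Step 1:
                   B          C
  I           0.2404     0.6081
  C          -0.1923     0.2884
  E          0.04811     0.8965
  solve Keq expr → x = 0.09615; check Q = 311.4
Then change container volume by factor 1.5 (V_new/V_old).
Step 2:
                   B          C
  I          0.03207     0.5977
  C        -0.005355   0.008033
  E          0.02672     0.6057
  solve Keq expr → x = 0.002678; check Q = 311.4
Then change container volume by factor 0.5 (V_new/V_old).
Step 3:
                   B          C
  I          0.05343      1.211
  C          0.01942   -0.02913
  E          0.07285      1.182
  solve Keq expr → x = -0.009711; check Q = 311.4

x = -0.009711 M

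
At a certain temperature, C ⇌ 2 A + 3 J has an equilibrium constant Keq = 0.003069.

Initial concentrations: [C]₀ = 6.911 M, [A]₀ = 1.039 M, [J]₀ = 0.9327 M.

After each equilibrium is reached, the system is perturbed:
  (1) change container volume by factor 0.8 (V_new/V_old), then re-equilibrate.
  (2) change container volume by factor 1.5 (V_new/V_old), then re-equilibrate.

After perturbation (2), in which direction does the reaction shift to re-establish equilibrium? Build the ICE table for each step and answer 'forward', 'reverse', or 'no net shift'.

Direction: forward

Q₀ = 0.1267 vs Keq = 0.003069 ⇒ Q>K, reverse
Step 1:
                  C         A         J
  Initial     6.911     1.039    0.9327
  Change     0.1884   -0.3767   -0.5651
  Equil       7.099    0.6623    0.3676
  solve Keq expr → x = -0.1884; check Q = 0.003069
Then change container volume by factor 0.8 (V_new/V_old).
Step 2:
                  C         A         J
  Initial     8.874    0.8278    0.4595
  Change    0.03283  -0.06565  -0.09848
  Equil       8.907    0.7622     0.361
  solve Keq expr → x = -0.03283; check Q = 0.003069
Then change container volume by factor 1.5 (V_new/V_old).
Step 3:
                  C         A         J
  Initial     5.938    0.5081    0.2407
  Change   -0.04346   0.08692    0.1304
  Equil       5.895     0.595    0.3711
  solve Keq expr → x = 0.04346; check Q = 0.003069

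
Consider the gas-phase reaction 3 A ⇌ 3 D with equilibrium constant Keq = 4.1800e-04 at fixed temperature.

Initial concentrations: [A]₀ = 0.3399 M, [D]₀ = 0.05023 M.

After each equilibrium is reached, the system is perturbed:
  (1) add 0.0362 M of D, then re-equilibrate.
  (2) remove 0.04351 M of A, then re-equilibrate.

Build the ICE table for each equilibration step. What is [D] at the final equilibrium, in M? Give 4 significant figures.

Q₀ = 0.003227 vs Keq = 4.1800e-04 ⇒ Q>K, reverse
Step 1:
                    A           D
  I            0.3399     0.05023
  C           0.02309    -0.02309
  E             0.363     0.02714
  solve Keq expr → x = -0.007696; check Q = 4.1800e-04
Then add 0.0362 M of D.
Step 2:
                    A           D
  I             0.363     0.06334
  C           0.03368    -0.03368
  E            0.3967     0.02966
  solve Keq expr → x = -0.01123; check Q = 4.1800e-04
Then remove 0.04351 M of A.
Step 3:
                    A           D
  I            0.3532     0.02966
  C          0.003027   -0.003027
  E            0.3562     0.02663
  solve Keq expr → x = -0.001009; check Q = 4.1800e-04

[D]_eq = 0.02663 M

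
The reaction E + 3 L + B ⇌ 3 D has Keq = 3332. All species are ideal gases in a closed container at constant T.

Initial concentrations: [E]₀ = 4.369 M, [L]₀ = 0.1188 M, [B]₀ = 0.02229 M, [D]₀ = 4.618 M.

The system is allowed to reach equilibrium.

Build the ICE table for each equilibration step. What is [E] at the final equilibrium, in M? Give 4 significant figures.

[E]_eq = 4.454 M

Q₀ = 6.0314e+05 vs Keq = 3332 ⇒ Q>K, reverse
Step 1:
                    E           L           B           D
  Initial       4.369      0.1188     0.02229       4.618
  Change      0.08496      0.2549     0.08496     -0.2549
  Equil         4.454      0.3737      0.1073       4.363
  solve Keq expr → x = -0.08496; check Q = 3332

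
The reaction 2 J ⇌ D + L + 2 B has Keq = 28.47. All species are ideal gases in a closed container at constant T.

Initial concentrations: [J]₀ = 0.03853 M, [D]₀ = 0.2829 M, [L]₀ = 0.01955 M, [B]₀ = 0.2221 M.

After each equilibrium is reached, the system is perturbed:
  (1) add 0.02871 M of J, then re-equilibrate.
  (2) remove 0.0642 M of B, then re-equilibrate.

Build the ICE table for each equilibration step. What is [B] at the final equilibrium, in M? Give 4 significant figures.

Q₀ = 0.1838 vs Keq = 28.47 ⇒ Q<K, forward
Step 1:
                   J          D          L          B
  I          0.03853     0.2829    0.01955     0.2221
  C         -0.03353    0.01677    0.01677    0.03353
  E         0.004998     0.2997    0.03632     0.2556
  solve Keq expr → x = 0.01677; check Q = 28.47
Then add 0.02871 M of J.
Step 2:
                   J          D          L          B
  I          0.03371     0.2997    0.03632     0.2556
  C         -0.02709    0.01354    0.01354    0.02709
  E         0.006621     0.3132    0.04986     0.2827
  solve Keq expr → x = 0.01354; check Q = 28.47
Then remove 0.0642 M of B.
Step 3:
                   J          D          L          B
  I         0.006621     0.3132    0.04986     0.2185
  C        -0.001428 7.1376e-04 7.1376e-04   0.001428
  E         0.005194     0.3139    0.05057     0.2199
  solve Keq expr → x = 7.1376e-04; check Q = 28.47

[B]_eq = 0.2199 M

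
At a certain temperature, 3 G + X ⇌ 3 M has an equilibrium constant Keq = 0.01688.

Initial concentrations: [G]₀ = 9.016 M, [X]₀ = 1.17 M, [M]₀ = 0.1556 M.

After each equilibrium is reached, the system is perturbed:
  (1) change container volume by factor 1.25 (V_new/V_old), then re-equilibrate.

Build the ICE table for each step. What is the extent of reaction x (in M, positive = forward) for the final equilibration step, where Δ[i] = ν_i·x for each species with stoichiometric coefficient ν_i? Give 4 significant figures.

x = -0.02183 M

Q₀ = 4.3934e-06 vs Keq = 0.01688 ⇒ Q<K, forward
Step 1:
                  G         X         M
  Initial     9.016      1.17    0.1556
  Change     -1.521    -0.507     1.521
  Equil       7.495     0.663     1.677
  solve Keq expr → x = 0.507; check Q = 0.01688
Then change container volume by factor 1.25 (V_new/V_old).
Step 2:
                  G         X         M
  Initial     5.996    0.5304     1.341
  Change     0.0655   0.02183   -0.0655
  Equil       6.062    0.5523     1.276
  solve Keq expr → x = -0.02183; check Q = 0.01688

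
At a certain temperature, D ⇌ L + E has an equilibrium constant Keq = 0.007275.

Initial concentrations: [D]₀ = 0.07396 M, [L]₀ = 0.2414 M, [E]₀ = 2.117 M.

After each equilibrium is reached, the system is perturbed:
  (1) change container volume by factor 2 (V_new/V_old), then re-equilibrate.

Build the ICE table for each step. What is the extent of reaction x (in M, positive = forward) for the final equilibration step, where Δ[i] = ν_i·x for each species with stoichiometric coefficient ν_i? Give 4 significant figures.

x = 6.0339e-04 M

Q₀ = 6.91 vs Keq = 0.007275 ⇒ Q>K, reverse
Step 1:
                    D           L           E
  I           0.07396      0.2414       2.117
  C            0.2402     -0.2402     -0.2402
  E            0.3141    0.001218       1.877
  solve Keq expr → x = -0.2402; check Q = 0.007275
Then change container volume by factor 2 (V_new/V_old).
Step 2:
                    D           L           E
  I            0.1571  6.0885e-04      0.9384
  C       -6.0339e-04  6.0339e-04  6.0339e-04
  E            0.1565    0.001212       0.939
  solve Keq expr → x = 6.0339e-04; check Q = 0.007275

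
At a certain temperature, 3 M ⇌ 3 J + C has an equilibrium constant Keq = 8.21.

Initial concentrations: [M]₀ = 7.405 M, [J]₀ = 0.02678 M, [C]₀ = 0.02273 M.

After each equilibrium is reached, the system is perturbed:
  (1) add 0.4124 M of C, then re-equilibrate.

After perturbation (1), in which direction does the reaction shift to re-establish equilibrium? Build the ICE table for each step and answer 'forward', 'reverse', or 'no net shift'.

Q₀ = 1.0751e-09 vs Keq = 8.21 ⇒ Q<K, forward
Step 1:
                   M          J          C
  init         7.405    0.02678    0.02273
  Δ           -4.683      4.683      1.561
  eq           2.722       4.71      1.584
  solve Keq expr → x = 1.561; check Q = 8.21
Then add 0.4124 M of C.
Step 2:
                   M          J          C
  init         2.722       4.71      1.996
  Δ           0.1223    -0.1223   -0.04076
  eq           2.844      4.588      1.955
  solve Keq expr → x = -0.04076; check Q = 8.21

Direction: reverse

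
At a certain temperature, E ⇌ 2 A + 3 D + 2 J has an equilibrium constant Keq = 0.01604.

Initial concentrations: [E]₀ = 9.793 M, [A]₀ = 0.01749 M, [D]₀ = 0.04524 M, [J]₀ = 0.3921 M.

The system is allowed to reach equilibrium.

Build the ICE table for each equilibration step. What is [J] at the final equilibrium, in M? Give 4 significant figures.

Q₀ = 4.4466e-10 vs Keq = 0.01604 ⇒ Q<K, forward
Step 1:
                  E         A         D         J
  I           9.793   0.01749   0.04524    0.3921
  C         -0.2655     0.531    0.7964     0.531
  E           9.528    0.5485    0.8417    0.9231
  solve Keq expr → x = 0.2655; check Q = 0.01604

[J]_eq = 0.9231 M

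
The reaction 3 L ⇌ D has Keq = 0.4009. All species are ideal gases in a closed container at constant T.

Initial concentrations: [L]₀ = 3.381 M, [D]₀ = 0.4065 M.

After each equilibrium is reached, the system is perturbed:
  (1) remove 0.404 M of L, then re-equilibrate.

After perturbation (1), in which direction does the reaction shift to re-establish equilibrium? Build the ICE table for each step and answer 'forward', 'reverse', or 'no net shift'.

Direction: reverse

Q₀ = 0.01052 vs Keq = 0.4009 ⇒ Q<K, forward
Step 1:
                  L         D
  I           3.381    0.4065
  C          -1.993    0.6645
  E           1.388     1.071
  solve Keq expr → x = 0.6645; check Q = 0.4009
Then remove 0.404 M of L.
Step 2:
                  L         D
  I          0.9836     1.071
  C          0.3514   -0.1171
  E           1.335    0.9538
  solve Keq expr → x = -0.1171; check Q = 0.4009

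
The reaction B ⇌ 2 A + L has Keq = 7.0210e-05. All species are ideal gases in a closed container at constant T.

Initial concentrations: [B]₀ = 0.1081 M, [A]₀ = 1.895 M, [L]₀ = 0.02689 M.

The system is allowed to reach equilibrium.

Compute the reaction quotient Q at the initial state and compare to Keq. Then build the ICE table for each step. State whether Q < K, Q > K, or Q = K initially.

Q₀ = 0.8933; Q > K (proceeds reverse)

Q₀ = 0.8933 vs Keq = 7.0210e-05 ⇒ Q>K, reverse
Step 1:
                  B         A         L
  Initial    0.1081     1.895   0.02689
  Change    0.02689  -0.05377  -0.02689
  Equil       0.135     1.841 2.7956e-06
  solve Keq expr → x = -0.02689; check Q = 7.0210e-05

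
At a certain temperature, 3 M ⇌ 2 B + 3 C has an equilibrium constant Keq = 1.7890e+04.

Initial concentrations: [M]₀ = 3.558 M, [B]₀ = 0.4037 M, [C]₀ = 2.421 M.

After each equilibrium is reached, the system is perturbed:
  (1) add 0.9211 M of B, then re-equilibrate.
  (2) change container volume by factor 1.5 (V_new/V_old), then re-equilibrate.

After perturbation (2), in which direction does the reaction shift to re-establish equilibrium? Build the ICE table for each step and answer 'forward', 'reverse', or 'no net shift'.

Q₀ = 0.05134 vs Keq = 1.7890e+04 ⇒ Q<K, forward
Step 1:
                   M          B          C
  init         3.558     0.4037      2.421
  Δ           -3.163      2.109      3.163
  eq          0.3946      2.513      5.584
  solve Keq expr → x = 1.054; check Q = 1.7890e+04
Then add 0.9211 M of B.
Step 2:
                   M          B          C
  init        0.3946      3.434      5.584
  Δ          0.07949   -0.05299   -0.07949
  eq          0.4741      3.381      5.505
  solve Keq expr → x = -0.0265; check Q = 1.7890e+04
Then change container volume by factor 1.5 (V_new/V_old).
Step 3:
                   M          B          C
  init        0.3161      2.254       3.67
  Δ          -0.0672     0.0448     0.0672
  eq          0.2489      2.299      3.737
  solve Keq expr → x = 0.0224; check Q = 1.7890e+04

Direction: forward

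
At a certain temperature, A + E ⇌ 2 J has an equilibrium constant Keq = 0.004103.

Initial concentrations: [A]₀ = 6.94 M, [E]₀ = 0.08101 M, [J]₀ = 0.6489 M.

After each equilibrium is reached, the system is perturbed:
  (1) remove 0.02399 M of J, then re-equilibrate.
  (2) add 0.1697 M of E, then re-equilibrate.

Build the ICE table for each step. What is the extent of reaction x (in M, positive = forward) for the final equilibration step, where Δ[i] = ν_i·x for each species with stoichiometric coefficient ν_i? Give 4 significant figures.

Q₀ = 0.749 vs Keq = 0.004103 ⇒ Q>K, reverse
Step 1:
                  A         E         J
  I            6.94   0.08101    0.6489
  C          0.2733    0.2733   -0.5465
  E           7.213    0.3543    0.1024
  solve Keq expr → x = -0.2733; check Q = 0.004103
Then remove 0.02399 M of J.
Step 2:
                  A         E         J
  I           7.213    0.3543   0.07841
  C        -0.01114  -0.01114   0.02229
  E           7.202    0.3431    0.1007
  solve Keq expr → x = 0.01114; check Q = 0.004103
Then add 0.1697 M of E.
Step 3:
                  A         E         J
  I           7.202    0.5128    0.1007
  C        -0.01052  -0.01052   0.02105
  E           7.192    0.5023    0.1217
  solve Keq expr → x = 0.01052; check Q = 0.004103

x = 0.01052 M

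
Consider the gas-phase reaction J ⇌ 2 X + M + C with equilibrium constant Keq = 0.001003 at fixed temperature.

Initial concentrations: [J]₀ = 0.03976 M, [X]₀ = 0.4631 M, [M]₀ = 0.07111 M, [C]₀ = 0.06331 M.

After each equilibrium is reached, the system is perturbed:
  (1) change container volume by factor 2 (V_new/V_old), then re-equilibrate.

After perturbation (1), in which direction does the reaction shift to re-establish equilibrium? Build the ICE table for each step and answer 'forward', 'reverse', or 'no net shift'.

Direction: forward

Q₀ = 0.02428 vs Keq = 0.001003 ⇒ Q>K, reverse
Step 1:
                  J         X         M         C
  I         0.03976    0.4631   0.07111   0.06331
  C         0.04279  -0.08559  -0.04279  -0.04279
  E         0.08255    0.3775   0.02832   0.02052
  solve Keq expr → x = -0.04279; check Q = 0.001003
Then change container volume by factor 2 (V_new/V_old).
Step 2:
                  J         X         M         C
  I         0.04128    0.1888   0.01416   0.01026
  C         -0.0128    0.0256    0.0128    0.0128
  E         0.02848    0.2144   0.02696   0.02306
  solve Keq expr → x = 0.0128; check Q = 0.001003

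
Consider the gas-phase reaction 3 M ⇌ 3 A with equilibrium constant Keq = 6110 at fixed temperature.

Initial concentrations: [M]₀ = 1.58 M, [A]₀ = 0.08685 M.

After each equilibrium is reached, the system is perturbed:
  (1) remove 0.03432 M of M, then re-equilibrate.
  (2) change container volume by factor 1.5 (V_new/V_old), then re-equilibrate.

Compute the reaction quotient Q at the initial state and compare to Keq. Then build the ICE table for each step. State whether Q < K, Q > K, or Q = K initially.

Q₀ = 1.6609e-04 vs Keq = 6110 ⇒ Q<K, forward
Step 1:
                   M          A
  I             1.58    0.08685
  C           -1.494      1.494
  E          0.08645       1.58
  solve Keq expr → x = 0.4979; check Q = 6110
Then remove 0.03432 M of M.
Step 2:
                   M          A
  I          0.05213       1.58
  C          0.03254   -0.03254
  E          0.08467      1.548
  solve Keq expr → x = -0.01085; check Q = 6110
Then change container volume by factor 1.5 (V_new/V_old).
Step 3:
                   M          A
  I          0.05645      1.032
  C                0          0
  E          0.05645      1.032
  solve Keq expr → x = 0; check Q = 6110

Q₀ = 1.6609e-04; Q < K (proceeds forward)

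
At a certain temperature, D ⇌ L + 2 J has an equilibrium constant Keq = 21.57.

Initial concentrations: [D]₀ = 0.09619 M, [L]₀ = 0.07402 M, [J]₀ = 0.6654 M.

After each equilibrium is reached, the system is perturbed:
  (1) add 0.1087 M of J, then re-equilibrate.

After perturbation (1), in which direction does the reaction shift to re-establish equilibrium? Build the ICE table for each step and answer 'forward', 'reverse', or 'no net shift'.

Direction: reverse

Q₀ = 0.3407 vs Keq = 21.57 ⇒ Q<K, forward
Step 1:
                    D           L           J
  init        0.09619     0.07402      0.6654
  Δ          -0.09071     0.09071      0.1814
  eq         0.005477      0.1647      0.8468
  solve Keq expr → x = 0.09071; check Q = 21.57
Then add 0.1087 M of J.
Step 2:
                    D           L           J
  init       0.005477      0.1647      0.9555
  Δ          0.001397   -0.001397   -0.002793
  eq         0.006873      0.1633      0.9527
  solve Keq expr → x = -0.001397; check Q = 21.57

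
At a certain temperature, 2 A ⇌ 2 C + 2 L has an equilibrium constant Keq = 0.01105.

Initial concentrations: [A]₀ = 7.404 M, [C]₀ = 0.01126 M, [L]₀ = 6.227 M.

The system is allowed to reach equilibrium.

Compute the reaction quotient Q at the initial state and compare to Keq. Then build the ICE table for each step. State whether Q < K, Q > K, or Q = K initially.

Q₀ = 8.9681e-05 vs Keq = 0.01105 ⇒ Q<K, forward
Step 1:
                   A          C          L
  I            7.404    0.01126      6.227
  C          -0.1097     0.1097     0.1097
  E            7.294      0.121      6.337
  solve Keq expr → x = 0.05487; check Q = 0.01105

Q₀ = 8.9681e-05; Q < K (proceeds forward)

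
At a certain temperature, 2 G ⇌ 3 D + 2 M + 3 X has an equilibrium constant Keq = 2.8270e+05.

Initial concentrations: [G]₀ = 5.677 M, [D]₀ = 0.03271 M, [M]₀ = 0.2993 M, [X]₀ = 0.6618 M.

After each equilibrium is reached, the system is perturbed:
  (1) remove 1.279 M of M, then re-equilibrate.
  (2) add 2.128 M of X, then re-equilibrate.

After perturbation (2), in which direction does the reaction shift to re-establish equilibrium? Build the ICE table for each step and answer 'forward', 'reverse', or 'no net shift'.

Q₀ = 2.8197e-08 vs Keq = 2.8270e+05 ⇒ Q<K, forward
Step 1:
                   G          D          M          X
  init         5.677    0.03271     0.2993     0.6618
  Δ           -3.866      5.799      3.866      5.799
  eq           1.811      5.831      4.165       6.46
  solve Keq expr → x = 1.933; check Q = 2.8270e+05
Then remove 1.279 M of M.
Step 2:
                   G          D          M          X
  init         1.811      5.831      2.886       6.46
  Δ           -0.224      0.336      0.224      0.336
  eq           1.587      6.167       3.11      6.796
  solve Keq expr → x = 0.112; check Q = 2.8270e+05
Then add 2.128 M of X.
Step 3:
                   G          D          M          X
  init         1.587      6.167       3.11      8.924
  Δ            0.263    -0.3945     -0.263    -0.3945
  eq            1.85      5.773      2.847       8.53
  solve Keq expr → x = -0.1315; check Q = 2.8270e+05

Direction: reverse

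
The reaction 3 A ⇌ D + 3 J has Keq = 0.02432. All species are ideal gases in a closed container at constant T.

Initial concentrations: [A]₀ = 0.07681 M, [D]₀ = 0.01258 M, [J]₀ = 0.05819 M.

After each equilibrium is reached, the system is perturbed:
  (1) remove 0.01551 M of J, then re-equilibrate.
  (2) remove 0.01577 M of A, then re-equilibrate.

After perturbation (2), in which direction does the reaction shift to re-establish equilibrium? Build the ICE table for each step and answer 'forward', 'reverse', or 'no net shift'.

Q₀ = 0.00547 vs Keq = 0.02432 ⇒ Q<K, forward
Step 1:
                    A           D           J
  init        0.07681     0.01258     0.05819
  Δ          -0.01332     0.00444     0.01332
  eq          0.06349     0.01702     0.07151
  solve Keq expr → x = 0.00444; check Q = 0.02432
Then remove 0.01551 M of J.
Step 2:
                    A           D           J
  init        0.06349     0.01702       0.056
  Δ         -0.006163    0.002054    0.006163
  eq          0.05733     0.01907     0.06216
  solve Keq expr → x = 0.002054; check Q = 0.02432
Then remove 0.01577 M of A.
Step 3:
                    A           D           J
  init        0.04156     0.01907     0.06216
  Δ          0.007068   -0.002356   -0.007068
  eq          0.04862     0.01672      0.0551
  solve Keq expr → x = -0.002356; check Q = 0.02432

Direction: reverse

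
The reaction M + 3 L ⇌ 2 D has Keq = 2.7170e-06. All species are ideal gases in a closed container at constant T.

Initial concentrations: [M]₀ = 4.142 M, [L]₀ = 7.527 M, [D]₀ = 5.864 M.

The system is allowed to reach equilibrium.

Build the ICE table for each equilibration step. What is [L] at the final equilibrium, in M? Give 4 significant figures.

Q₀ = 0.01947 vs Keq = 2.7170e-06 ⇒ Q>K, reverse
Step 1:
                  M         L         D
  Initial     4.142     7.527     5.864
  Change      2.794     8.383    -5.589
  Equil       6.936     15.91    0.2755
  solve Keq expr → x = -2.794; check Q = 2.7170e-06

[L]_eq = 15.91 M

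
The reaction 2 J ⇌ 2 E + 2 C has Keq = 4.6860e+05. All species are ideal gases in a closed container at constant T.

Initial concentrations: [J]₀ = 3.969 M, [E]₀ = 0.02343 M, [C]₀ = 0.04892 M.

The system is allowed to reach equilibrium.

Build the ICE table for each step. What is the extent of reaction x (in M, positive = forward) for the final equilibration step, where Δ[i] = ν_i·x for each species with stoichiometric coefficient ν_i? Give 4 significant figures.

x = 1.973 M

Q₀ = 8.3398e-08 vs Keq = 4.6860e+05 ⇒ Q<K, forward
Step 1:
                   J          E          C
  I            3.969    0.02343    0.04892
  C           -3.946      3.946      3.946
  E          0.02316      3.969      3.995
  solve Keq expr → x = 1.973; check Q = 4.6860e+05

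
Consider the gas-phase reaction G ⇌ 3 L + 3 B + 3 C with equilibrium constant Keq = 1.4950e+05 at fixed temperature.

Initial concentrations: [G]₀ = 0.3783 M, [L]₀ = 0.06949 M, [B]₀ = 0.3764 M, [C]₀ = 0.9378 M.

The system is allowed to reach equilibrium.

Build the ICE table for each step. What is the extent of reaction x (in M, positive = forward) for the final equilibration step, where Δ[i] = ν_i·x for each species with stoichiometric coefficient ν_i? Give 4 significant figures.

Q₀ = 3.9013e-05 vs Keq = 1.4950e+05 ⇒ Q<K, forward
Step 1:
                  G         L         B         C
  init       0.3783   0.06949    0.3764    0.9378
  Δ         -0.3779     1.134     1.134     1.134
  eq      3.5692e-04     1.203      1.51     2.072
  solve Keq expr → x = 0.3779; check Q = 1.4950e+05

x = 0.3779 M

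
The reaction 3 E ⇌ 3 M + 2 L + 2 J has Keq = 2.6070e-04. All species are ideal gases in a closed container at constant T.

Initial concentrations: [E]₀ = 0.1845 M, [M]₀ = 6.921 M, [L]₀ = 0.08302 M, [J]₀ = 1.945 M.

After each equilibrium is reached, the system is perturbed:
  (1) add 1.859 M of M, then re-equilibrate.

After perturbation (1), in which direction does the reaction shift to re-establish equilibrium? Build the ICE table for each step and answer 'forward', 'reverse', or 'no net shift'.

Direction: reverse

Q₀ = 1376 vs Keq = 2.6070e-04 ⇒ Q>K, reverse
Step 1:
                   E          M          L          J
  init        0.1845      6.921    0.08302      1.945
  Δ           0.1244    -0.1244   -0.08294   -0.08294
  eq          0.3089      6.797 8.4018e-05      1.862
  solve Keq expr → x = -0.04147; check Q = 2.6070e-04
Then add 1.859 M of M.
Step 2:
                   E          M          L          J
  init        0.3089      8.656 8.4018e-05      1.862
  Δ       3.8318e-05 -3.8318e-05 -2.5545e-05 -2.5545e-05
  eq          0.3089      8.656 5.8473e-05      1.862
  solve Keq expr → x = -1.2773e-05; check Q = 2.6070e-04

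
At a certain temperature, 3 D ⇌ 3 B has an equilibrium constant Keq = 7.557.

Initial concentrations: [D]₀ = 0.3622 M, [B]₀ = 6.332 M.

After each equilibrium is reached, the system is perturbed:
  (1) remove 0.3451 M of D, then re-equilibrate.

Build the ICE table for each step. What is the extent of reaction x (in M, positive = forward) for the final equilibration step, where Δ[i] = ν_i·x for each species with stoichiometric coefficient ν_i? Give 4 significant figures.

Q₀ = 5343 vs Keq = 7.557 ⇒ Q>K, reverse
Step 1:
                    D           B
  Initial      0.3622       6.332
  Change        1.898      -1.898
  Equil          2.26       4.434
  solve Keq expr → x = -0.6325; check Q = 7.557
Then remove 0.3451 M of D.
Step 2:
                    D           B
  Initial       1.915       4.434
  Change       0.2286     -0.2286
  Equil         2.143       4.206
  solve Keq expr → x = -0.0762; check Q = 7.557

x = -0.0762 M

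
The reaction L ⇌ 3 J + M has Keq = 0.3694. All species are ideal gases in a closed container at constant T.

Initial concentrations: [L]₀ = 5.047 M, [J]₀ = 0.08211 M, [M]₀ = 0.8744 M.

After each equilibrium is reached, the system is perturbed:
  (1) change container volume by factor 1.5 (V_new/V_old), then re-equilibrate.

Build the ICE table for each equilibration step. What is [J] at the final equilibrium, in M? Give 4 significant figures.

[J]_eq = 1.067 M

Q₀ = 9.5910e-05 vs Keq = 0.3694 ⇒ Q<K, forward
Step 1:
                  L         J         M
  I           5.047   0.08211    0.8744
  C         -0.3474     1.042    0.3474
  E             4.7     1.124     1.222
  solve Keq expr → x = 0.3474; check Q = 0.3694
Then change container volume by factor 1.5 (V_new/V_old).
Step 2:
                  L         J         M
  I           3.133    0.7495    0.8145
  C         -0.1059    0.3176    0.1059
  E           3.027     1.067    0.9204
  solve Keq expr → x = 0.1059; check Q = 0.3694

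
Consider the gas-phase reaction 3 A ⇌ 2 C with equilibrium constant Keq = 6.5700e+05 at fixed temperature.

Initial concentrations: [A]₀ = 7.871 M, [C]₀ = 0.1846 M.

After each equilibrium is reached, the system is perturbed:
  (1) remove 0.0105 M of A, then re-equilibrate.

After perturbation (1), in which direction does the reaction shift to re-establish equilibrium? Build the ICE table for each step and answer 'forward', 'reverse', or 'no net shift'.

Q₀ = 6.9883e-05 vs Keq = 6.5700e+05 ⇒ Q<K, forward
Step 1:
                  A         C
  I           7.871    0.1846
  C          -7.836     5.224
  E         0.03544     5.408
  solve Keq expr → x = 2.612; check Q = 6.5700e+05
Then remove 0.0105 M of A.
Step 2:
                  A         C
  I         0.02494     5.408
  C         0.01047  -0.00698
  E         0.03541     5.401
  solve Keq expr → x = -0.00349; check Q = 6.5700e+05

Direction: reverse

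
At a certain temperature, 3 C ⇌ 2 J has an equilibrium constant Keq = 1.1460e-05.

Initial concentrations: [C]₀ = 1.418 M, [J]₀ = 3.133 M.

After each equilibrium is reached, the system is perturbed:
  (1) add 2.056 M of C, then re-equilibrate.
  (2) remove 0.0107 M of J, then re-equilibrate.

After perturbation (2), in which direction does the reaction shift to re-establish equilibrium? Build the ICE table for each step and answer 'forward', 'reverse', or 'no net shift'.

Q₀ = 3.443 vs Keq = 1.1460e-05 ⇒ Q>K, reverse
Step 1:
                  C         J
  I           1.418     3.133
  C           4.624    -3.083
  E           6.042   0.05028
  solve Keq expr → x = -1.541; check Q = 1.1460e-05
Then add 2.056 M of C.
Step 2:
                  C         J
  I           8.098   0.05028
  C        -0.04072   0.02715
  E           8.057   0.07743
  solve Keq expr → x = 0.01357; check Q = 1.1460e-05
Then remove 0.0107 M of J.
Step 3:
                  C         J
  I           8.057   0.06673
  C        -0.01571   0.01047
  E           8.042    0.0772
  solve Keq expr → x = 0.005237; check Q = 1.1460e-05

Direction: forward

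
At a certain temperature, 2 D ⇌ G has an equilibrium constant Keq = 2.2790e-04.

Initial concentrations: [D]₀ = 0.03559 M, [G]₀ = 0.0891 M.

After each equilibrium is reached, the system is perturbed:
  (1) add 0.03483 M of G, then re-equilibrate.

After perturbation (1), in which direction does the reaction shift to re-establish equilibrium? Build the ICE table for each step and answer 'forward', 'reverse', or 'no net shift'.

Direction: reverse

Q₀ = 70.34 vs Keq = 2.2790e-04 ⇒ Q>K, reverse
Step 1:
                  D         G
  init      0.03559    0.0891
  Δ          0.1782  -0.08909
  eq         0.2138 1.0414e-05
  solve Keq expr → x = -0.08909; check Q = 2.2790e-04
Then add 0.03483 M of G.
Step 2:
                  D         G
  init       0.2138   0.03484
  Δ         0.06964  -0.03482
  eq         0.2834 1.8306e-05
  solve Keq expr → x = -0.03482; check Q = 2.2790e-04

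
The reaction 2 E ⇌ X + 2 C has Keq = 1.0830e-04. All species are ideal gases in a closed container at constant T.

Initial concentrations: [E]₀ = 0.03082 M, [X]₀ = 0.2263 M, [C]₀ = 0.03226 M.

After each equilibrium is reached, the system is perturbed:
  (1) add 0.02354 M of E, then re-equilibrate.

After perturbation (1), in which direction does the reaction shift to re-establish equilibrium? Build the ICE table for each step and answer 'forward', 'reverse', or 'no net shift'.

Direction: forward

Q₀ = 0.2479 vs Keq = 1.0830e-04 ⇒ Q>K, reverse
Step 1:
                    E           X           C
  init        0.03082      0.2263     0.03226
  Δ           0.03086    -0.01543    -0.03086
  eq          0.06168      0.2109    0.001398
  solve Keq expr → x = -0.01543; check Q = 1.0830e-04
Then add 0.02354 M of E.
Step 2:
                    E           X           C
  init        0.08522      0.2109    0.001398
  Δ       -5.2050e-04  2.6025e-04  5.2050e-04
  eq           0.0847      0.2111    0.001918
  solve Keq expr → x = 2.6025e-04; check Q = 1.0830e-04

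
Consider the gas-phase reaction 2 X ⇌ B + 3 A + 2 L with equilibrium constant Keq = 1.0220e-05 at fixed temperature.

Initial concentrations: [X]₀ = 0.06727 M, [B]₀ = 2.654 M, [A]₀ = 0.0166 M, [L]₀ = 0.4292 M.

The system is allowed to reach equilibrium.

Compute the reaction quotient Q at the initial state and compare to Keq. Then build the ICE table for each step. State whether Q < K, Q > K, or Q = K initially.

Q₀ = 4.9420e-04 vs Keq = 1.0220e-05 ⇒ Q>K, reverse
Step 1:
                   X          B          A          L
  I          0.06727      2.654     0.0166     0.4292
  C         0.007758  -0.003879   -0.01164  -0.007758
  E          0.07503       2.65   0.004963     0.4214
  solve Keq expr → x = -0.003879; check Q = 1.0220e-05

Q₀ = 4.9420e-04; Q > K (proceeds reverse)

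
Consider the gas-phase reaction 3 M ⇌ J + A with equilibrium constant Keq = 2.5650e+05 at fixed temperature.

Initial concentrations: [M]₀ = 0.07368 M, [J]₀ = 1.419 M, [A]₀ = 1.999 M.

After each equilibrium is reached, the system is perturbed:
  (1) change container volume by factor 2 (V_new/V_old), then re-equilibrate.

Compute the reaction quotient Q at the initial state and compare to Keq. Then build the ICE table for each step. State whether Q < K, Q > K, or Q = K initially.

Q₀ = 7092 vs Keq = 2.5650e+05 ⇒ Q<K, forward
Step 1:
                  M         J         A
  Initial   0.07368     1.419     1.999
  Change   -0.05125   0.01708   0.01708
  Equil     0.02243     1.436     2.016
  solve Keq expr → x = 0.01708; check Q = 2.5650e+05
Then change container volume by factor 2 (V_new/V_old).
Step 2:
                  M         J         A
  Initial   0.01122     0.718     1.008
  Change   0.002904 -9.6813e-04 -9.6813e-04
  Equil     0.01412    0.7171     1.007
  solve Keq expr → x = -9.6813e-04; check Q = 2.5650e+05

Q₀ = 7092; Q < K (proceeds forward)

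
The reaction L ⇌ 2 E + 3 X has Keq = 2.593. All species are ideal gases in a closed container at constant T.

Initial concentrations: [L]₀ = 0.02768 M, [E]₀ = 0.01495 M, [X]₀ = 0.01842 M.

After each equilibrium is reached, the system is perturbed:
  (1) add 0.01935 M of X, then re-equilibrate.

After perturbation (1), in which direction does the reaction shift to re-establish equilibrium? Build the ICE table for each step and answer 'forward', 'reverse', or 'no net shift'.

Q₀ = 5.0464e-08 vs Keq = 2.593 ⇒ Q<K, forward
Step 1:
                    L           E           X
  Initial     0.02768     0.01495     0.01842
  Change     -0.02768     0.05536     0.08303
  Equil    1.9906e-06     0.07031      0.1015
  solve Keq expr → x = 0.02768; check Q = 2.593
Then add 0.01935 M of X.
Step 2:
                    L           E           X
  Initial  1.9906e-06     0.07031      0.1208
  Change   1.3694e-06 -2.7389e-06 -4.1083e-06
  Equil    3.3601e-06      0.0703      0.1208
  solve Keq expr → x = -1.3694e-06; check Q = 2.593

Direction: reverse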